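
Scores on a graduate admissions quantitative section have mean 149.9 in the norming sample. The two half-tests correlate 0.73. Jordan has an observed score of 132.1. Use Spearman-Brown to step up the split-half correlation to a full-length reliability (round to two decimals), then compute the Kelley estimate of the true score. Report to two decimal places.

134.95

Spearman-Brown: ρ = 2r/(1 + r) = 2(0.73)/(1 + 0.73) = 1.460/1.73 = 0.8439 → 0.84
T̂ = ρX + (1 − ρ)μ
  = 0.84 × 132.1 + 0.16 × 149.9
  = 110.964 + 23.984
  = 134.948
  ≈ 134.95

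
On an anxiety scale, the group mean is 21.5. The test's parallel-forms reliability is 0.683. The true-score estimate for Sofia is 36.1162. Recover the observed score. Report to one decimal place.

42.9

T̂ = ρX + (1 − ρ)μ  ⇒  X = (T̂ − (1 − ρ)μ) / ρ
X = (36.1162 − 0.317 × 21.5) / 0.683 = (36.1162 − 6.8155) / 0.683 = 29.3007 / 0.683 = 42.900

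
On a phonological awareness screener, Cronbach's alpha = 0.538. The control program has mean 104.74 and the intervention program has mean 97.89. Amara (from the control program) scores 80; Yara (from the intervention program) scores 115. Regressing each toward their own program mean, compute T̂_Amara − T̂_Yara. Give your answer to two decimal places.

-15.67

T̂_Amara = 0.538(80) + 0.462(104.74) = 91.4299
T̂_Yara = 0.538(115) + 0.462(97.89) = 107.0952
Difference = 91.4299 − 107.0952 = -15.6653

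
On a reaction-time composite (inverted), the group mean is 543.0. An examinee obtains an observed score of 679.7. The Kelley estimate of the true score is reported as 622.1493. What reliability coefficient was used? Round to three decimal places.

T̂ = ρX + (1 − ρ)μ  ⇒  T̂ − μ = ρ(X − μ)
ρ = (T̂ − μ)/(X − μ) = (622.1493 − 543.0) / (679.7 − 543.0) = 79.1493 / 136.7 = 0.57900

0.579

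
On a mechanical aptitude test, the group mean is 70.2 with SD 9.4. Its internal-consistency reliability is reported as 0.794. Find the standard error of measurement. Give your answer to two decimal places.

SEM = SD · √(1 − ρ) = 9.4 × √0.206 = 9.4 × 0.4539 = 4.266

4.27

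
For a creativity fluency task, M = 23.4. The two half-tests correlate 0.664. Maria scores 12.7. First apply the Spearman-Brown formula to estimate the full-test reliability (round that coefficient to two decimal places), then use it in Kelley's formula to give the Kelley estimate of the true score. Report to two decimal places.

14.84

Spearman-Brown: ρ = 2r/(1 + r) = 2(0.664)/(1 + 0.664) = 1.3280/1.664 = 0.7981 → 0.80
T̂ = ρX + (1 − ρ)μ
  = 0.80 × 12.7 + 0.20 × 23.4
  = 10.160 + 4.680
  = 14.840
  ≈ 14.84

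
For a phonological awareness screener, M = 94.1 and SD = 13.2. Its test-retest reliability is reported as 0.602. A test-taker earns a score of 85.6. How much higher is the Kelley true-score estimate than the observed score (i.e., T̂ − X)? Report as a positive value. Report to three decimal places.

3.383

T̂ = 0.602(85.6) + 0.398(94.1) = 51.5312 + 37.4518 = 88.98300 → 88.9830
T̂ − X = 88.9830 − 85.6 = 3.3830 → 3.383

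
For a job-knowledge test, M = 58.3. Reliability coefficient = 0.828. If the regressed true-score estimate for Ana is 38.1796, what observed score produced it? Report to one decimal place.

34.0

T̂ = ρX + (1 − ρ)μ  ⇒  X = (T̂ − (1 − ρ)μ) / ρ
X = (38.1796 − 0.172 × 58.3) / 0.828 = (38.1796 − 10.0276) / 0.828 = 28.1520 / 0.828 = 34.000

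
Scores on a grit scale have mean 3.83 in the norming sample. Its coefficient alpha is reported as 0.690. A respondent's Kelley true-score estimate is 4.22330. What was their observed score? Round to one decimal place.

T̂ = ρX + (1 − ρ)μ  ⇒  X = (T̂ − (1 − ρ)μ) / ρ
X = (4.22330 − 0.310 × 3.83) / 0.690 = (4.22330 − 1.18730) / 0.690 = 3.03600 / 0.690 = 4.400

4.4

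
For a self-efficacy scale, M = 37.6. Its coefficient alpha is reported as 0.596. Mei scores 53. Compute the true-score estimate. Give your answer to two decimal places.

46.78

Regress the observed score toward the mean by the unreliability: T̂ = 0.596·53 + 0.404·37.6 = 31.588 + 15.1904 = 46.778.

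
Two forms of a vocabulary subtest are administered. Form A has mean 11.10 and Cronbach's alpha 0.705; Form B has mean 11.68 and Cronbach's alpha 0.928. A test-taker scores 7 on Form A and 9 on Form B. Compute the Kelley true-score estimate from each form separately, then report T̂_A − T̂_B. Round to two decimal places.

-0.98

T̂_A = 0.705(7) + 0.295(11.10) = 8.2095
T̂_B = 0.928(9) + 0.072(11.68) = 9.1930
T̂_A − T̂_B = -0.9835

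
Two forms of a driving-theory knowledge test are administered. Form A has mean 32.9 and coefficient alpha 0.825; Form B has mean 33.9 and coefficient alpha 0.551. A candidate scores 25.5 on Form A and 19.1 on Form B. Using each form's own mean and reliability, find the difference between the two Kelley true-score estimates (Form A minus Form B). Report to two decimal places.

T̂_A = 0.825(25.5) + 0.175(32.9) = 26.7950
T̂_B = 0.551(19.1) + 0.449(33.9) = 25.7452
T̂_A − T̂_B = 1.0498

1.05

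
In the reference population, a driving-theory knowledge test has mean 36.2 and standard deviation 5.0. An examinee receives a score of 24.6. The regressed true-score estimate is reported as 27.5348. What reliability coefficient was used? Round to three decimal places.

T̂ = ρX + (1 − ρ)μ  ⇒  T̂ − μ = ρ(X − μ)
ρ = (T̂ − μ)/(X − μ) = (27.5348 − 36.2) / (24.6 − 36.2) = -8.6652 / -11.6 = 0.74700

0.747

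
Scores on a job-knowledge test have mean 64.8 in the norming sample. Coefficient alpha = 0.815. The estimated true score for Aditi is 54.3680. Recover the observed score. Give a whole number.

52

T̂ = ρX + (1 − ρ)μ  ⇒  X = (T̂ − (1 − ρ)μ) / ρ
X = (54.3680 − 0.185 × 64.8) / 0.815 = (54.3680 − 11.9880) / 0.815 = 42.3800 / 0.815 = 52.00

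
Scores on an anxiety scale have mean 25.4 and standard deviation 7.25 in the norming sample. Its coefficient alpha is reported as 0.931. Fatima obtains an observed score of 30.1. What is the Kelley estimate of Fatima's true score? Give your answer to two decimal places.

29.78

T̂ = ρX + (1 − ρ)μ
  = 0.931 × 30.1 + 0.069 × 25.4
  = 28.0231 + 1.7526
  = 29.776
  ≈ 29.78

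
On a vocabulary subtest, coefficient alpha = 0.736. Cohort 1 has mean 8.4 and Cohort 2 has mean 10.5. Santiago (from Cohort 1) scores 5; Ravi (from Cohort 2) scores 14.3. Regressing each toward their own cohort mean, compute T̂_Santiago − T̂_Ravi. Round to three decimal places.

T̂_Santiago = 0.736(5) + 0.264(8.4) = 5.89760
T̂_Ravi = 0.736(14.3) + 0.264(10.5) = 13.29680
Difference = 5.89760 − 13.29680 = -7.39920

-7.399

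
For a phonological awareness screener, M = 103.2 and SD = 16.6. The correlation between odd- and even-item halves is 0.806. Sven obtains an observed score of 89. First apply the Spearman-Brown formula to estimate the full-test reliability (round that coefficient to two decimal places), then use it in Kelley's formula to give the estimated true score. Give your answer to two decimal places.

90.56

Spearman-Brown: ρ = 2r/(1 + r) = 2(0.806)/(1 + 0.806) = 1.6120/1.806 = 0.8926 → 0.89
Kelley's formula gives T̂ = 0.89·89 + 0.11·103.2 = 79.21 + 11.352 = 90.562.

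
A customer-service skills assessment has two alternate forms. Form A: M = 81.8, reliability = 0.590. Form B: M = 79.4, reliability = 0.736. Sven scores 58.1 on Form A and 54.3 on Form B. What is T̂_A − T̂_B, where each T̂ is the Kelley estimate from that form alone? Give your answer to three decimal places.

T̂_A = 0.590(58.1) + 0.410(81.8) = 67.81700
T̂_B = 0.736(54.3) + 0.264(79.4) = 60.92640
T̂_A − T̂_B = 6.89060

6.891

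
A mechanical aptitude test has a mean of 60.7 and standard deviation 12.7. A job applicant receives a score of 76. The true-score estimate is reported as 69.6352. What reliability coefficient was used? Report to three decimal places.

T̂ = ρX + (1 − ρ)μ  ⇒  T̂ − μ = ρ(X − μ)
ρ = (T̂ − μ)/(X − μ) = (69.6352 − 60.7) / (76 − 60.7) = 8.9352 / 15.3 = 0.58400

0.584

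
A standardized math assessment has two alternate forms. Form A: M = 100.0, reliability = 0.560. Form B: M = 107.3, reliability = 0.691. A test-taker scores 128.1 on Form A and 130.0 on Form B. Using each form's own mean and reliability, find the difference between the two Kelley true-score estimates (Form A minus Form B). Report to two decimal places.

-7.25

T̂_A = 0.560(128.1) + 0.440(100.0) = 115.7360
T̂_B = 0.691(130.0) + 0.309(107.3) = 122.9857
T̂_A − T̂_B = -7.2497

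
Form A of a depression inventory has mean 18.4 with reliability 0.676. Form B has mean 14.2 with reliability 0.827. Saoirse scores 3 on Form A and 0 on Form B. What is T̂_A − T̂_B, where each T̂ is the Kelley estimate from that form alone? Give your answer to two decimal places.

5.53

T̂_A = 0.676(3) + 0.324(18.4) = 7.9896
T̂_B = 0.827(0) + 0.173(14.2) = 2.4566
T̂_A − T̂_B = 5.5330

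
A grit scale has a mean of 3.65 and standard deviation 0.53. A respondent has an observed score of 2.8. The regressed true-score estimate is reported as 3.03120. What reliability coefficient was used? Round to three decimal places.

0.728

T̂ = ρX + (1 − ρ)μ  ⇒  T̂ − μ = ρ(X − μ)
ρ = (T̂ − μ)/(X − μ) = (3.03120 − 3.65) / (2.8 − 3.65) = -0.61880 / -0.85 = 0.72800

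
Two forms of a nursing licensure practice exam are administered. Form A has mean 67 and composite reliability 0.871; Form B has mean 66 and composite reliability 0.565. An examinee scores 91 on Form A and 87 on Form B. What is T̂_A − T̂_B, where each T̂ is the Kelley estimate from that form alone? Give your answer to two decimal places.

10.04

T̂_A = 0.871(91) + 0.129(67) = 87.9040
T̂_B = 0.565(87) + 0.435(66) = 77.8650
T̂_A − T̂_B = 10.0390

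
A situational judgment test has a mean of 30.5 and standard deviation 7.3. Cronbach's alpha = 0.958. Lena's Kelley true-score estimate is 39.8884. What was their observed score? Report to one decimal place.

40.3

T̂ = ρX + (1 − ρ)μ  ⇒  X = (T̂ − (1 − ρ)μ) / ρ
X = (39.8884 − 0.042 × 30.5) / 0.958 = (39.8884 − 1.2810) / 0.958 = 38.6074 / 0.958 = 40.300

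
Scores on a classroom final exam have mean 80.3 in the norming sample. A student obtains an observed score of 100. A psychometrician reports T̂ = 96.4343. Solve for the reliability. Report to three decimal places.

T̂ = ρX + (1 − ρ)μ  ⇒  T̂ − μ = ρ(X − μ)
ρ = (T̂ − μ)/(X − μ) = (96.4343 − 80.3) / (100 − 80.3) = 16.1343 / 19.7 = 0.81900

0.819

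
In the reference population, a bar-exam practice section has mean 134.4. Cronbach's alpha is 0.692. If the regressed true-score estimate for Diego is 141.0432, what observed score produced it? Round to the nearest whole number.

144

T̂ = ρX + (1 − ρ)μ  ⇒  X = (T̂ − (1 − ρ)μ) / ρ
X = (141.0432 − 0.308 × 134.4) / 0.692 = (141.0432 − 41.3952) / 0.692 = 99.6480 / 0.692 = 144.00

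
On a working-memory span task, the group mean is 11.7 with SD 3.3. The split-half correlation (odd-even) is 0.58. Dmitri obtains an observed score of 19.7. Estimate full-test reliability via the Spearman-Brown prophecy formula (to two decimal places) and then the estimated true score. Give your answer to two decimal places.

Spearman-Brown: ρ = 2r/(1 + r) = 2(0.58)/(1 + 0.58) = 1.160/1.58 = 0.7342 → 0.73
T̂ = 0.73(19.7) + 0.27(11.7) = 14.381 + 3.159 = 17.540 → 17.54

17.54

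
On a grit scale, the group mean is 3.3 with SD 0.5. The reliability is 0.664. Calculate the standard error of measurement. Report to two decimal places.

0.29

SEM = SD · √(1 − ρ) = 0.5 × √0.336 = 0.5 × 0.5797 = 0.290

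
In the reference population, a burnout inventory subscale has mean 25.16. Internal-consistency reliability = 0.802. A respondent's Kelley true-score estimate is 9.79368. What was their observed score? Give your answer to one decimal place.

T̂ = ρX + (1 − ρ)μ  ⇒  X = (T̂ − (1 − ρ)μ) / ρ
X = (9.79368 − 0.198 × 25.16) / 0.802 = (9.79368 − 4.98168) / 0.802 = 4.81200 / 0.802 = 6.000

6.0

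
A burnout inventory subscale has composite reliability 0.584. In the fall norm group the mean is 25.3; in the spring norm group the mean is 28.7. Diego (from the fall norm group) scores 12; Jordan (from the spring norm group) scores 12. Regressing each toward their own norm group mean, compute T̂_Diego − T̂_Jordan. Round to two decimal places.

T̂_Diego = 0.584(12) + 0.416(25.3) = 17.5328
T̂_Jordan = 0.584(12) + 0.416(28.7) = 18.9472
Difference = 17.5328 − 18.9472 = -1.4144

-1.41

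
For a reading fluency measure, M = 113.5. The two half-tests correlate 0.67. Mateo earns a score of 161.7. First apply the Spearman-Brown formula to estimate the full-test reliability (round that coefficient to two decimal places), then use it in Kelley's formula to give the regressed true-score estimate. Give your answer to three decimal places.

Spearman-Brown: ρ = 2r/(1 + r) = 2(0.67)/(1 + 0.67) = 1.340/1.67 = 0.8024 → 0.80
Weight the observed score by reliability and the mean by (1 − reliability): T̂ = 0.80·161.7 + 0.20·113.5 = 129.360 + 22.700 = 152.0600.

152.060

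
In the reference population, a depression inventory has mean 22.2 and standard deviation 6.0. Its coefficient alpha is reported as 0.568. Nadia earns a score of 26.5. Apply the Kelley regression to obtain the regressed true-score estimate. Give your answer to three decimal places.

T̂ = ρX + (1 − ρ)μ
  = 0.568 × 26.5 + 0.432 × 22.2
  = 15.0520 + 9.5904
  = 24.6424
  ≈ 24.642

24.642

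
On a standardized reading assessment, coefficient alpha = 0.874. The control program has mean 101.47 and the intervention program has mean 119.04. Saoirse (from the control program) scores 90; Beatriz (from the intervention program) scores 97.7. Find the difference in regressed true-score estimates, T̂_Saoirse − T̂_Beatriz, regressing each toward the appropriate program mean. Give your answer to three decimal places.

T̂_Saoirse = 0.874(90) + 0.126(101.47) = 91.44522
T̂_Beatriz = 0.874(97.7) + 0.126(119.04) = 100.38884
Difference = 91.44522 − 100.38884 = -8.94362

-8.944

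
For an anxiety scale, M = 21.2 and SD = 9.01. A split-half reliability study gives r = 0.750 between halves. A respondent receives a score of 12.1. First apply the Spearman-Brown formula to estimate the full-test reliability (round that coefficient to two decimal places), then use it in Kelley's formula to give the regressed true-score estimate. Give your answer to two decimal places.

Spearman-Brown: ρ = 2r/(1 + r) = 2(0.750)/(1 + 0.750) = 1.5000/1.750 = 0.8571 → 0.86
Kelley's formula gives T̂ = 0.86·12.1 + 0.14·21.2 = 10.406 + 2.968 = 13.374.

13.37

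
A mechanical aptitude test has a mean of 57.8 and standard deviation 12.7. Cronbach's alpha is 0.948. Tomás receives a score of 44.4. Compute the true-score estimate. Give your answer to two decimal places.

T̂ = ρX + (1 − ρ)μ
  = 0.948 × 44.4 + 0.052 × 57.8
  = 42.0912 + 3.0056
  = 45.097
  ≈ 45.10

45.10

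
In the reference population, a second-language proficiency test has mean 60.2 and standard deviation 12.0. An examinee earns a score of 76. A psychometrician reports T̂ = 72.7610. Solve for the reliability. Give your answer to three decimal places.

T̂ = ρX + (1 − ρ)μ  ⇒  T̂ − μ = ρ(X − μ)
ρ = (T̂ − μ)/(X − μ) = (72.7610 − 60.2) / (76 − 60.2) = 12.5610 / 15.8 = 0.79500

0.795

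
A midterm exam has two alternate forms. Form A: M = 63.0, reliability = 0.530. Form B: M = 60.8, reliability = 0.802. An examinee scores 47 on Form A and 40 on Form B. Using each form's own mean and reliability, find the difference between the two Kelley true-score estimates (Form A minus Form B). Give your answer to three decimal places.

T̂_A = 0.530(47) + 0.470(63.0) = 54.52000
T̂_B = 0.802(40) + 0.198(60.8) = 44.11840
T̂_A − T̂_B = 10.40160

10.402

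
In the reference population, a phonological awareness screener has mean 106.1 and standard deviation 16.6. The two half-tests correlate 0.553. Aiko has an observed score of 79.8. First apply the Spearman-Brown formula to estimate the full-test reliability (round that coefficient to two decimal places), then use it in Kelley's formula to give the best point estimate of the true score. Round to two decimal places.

87.43

Spearman-Brown: ρ = 2r/(1 + r) = 2(0.553)/(1 + 0.553) = 1.1060/1.553 = 0.7122 → 0.71
Kelley's formula gives T̂ = 0.71·79.8 + 0.29·106.1 = 56.658 + 30.769 = 87.427.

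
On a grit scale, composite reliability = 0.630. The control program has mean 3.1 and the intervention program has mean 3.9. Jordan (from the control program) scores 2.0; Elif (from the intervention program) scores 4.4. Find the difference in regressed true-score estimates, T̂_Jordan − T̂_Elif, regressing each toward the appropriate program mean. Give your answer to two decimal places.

T̂_Jordan = 0.630(2.0) + 0.370(3.1) = 2.4070
T̂_Elif = 0.630(4.4) + 0.370(3.9) = 4.2150
Difference = 2.4070 − 4.2150 = -1.8080

-1.81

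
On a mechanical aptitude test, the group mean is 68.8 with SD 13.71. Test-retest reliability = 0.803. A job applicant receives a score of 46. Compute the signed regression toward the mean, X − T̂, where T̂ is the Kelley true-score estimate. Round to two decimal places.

-4.49

T̂ = 0.803(46) + 0.197(68.8) = 36.938 + 13.5536 = 50.4916 → 50.492
X − T̂ = 46 − 50.492 = -4.492 → -4.49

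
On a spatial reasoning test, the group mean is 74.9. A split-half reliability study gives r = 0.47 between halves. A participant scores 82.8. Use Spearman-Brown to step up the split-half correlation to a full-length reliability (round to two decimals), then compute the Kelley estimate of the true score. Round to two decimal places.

79.96

Spearman-Brown: ρ = 2r/(1 + r) = 2(0.47)/(1 + 0.47) = 0.940/1.47 = 0.6395 → 0.64
T̂ = ρX + (1 − ρ)μ
  = 0.64 × 82.8 + 0.36 × 74.9
  = 52.992 + 26.964
  = 79.956
  ≈ 79.96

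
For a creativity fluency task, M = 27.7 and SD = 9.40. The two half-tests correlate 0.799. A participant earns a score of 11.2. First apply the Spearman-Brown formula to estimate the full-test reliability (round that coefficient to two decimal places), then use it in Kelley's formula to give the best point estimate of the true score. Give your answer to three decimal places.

13.015

Spearman-Brown: ρ = 2r/(1 + r) = 2(0.799)/(1 + 0.799) = 1.5980/1.799 = 0.8883 → 0.89
T̂ = 0.89(11.2) + 0.11(27.7) = 9.968 + 3.047 = 13.0150 → 13.015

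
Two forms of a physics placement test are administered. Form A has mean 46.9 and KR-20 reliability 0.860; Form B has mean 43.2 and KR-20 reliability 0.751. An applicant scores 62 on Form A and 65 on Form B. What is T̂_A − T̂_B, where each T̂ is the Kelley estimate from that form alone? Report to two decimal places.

0.31

T̂_A = 0.860(62) + 0.140(46.9) = 59.8860
T̂_B = 0.751(65) + 0.249(43.2) = 59.5718
T̂_A − T̂_B = 0.3142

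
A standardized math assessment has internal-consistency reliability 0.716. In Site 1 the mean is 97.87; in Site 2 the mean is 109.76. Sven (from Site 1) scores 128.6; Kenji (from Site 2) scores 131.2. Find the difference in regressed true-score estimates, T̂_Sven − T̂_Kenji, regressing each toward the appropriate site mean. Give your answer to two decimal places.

T̂_Sven = 0.716(128.6) + 0.284(97.87) = 119.8727
T̂_Kenji = 0.716(131.2) + 0.284(109.76) = 125.1110
Difference = 119.8727 − 125.1110 = -5.2384

-5.24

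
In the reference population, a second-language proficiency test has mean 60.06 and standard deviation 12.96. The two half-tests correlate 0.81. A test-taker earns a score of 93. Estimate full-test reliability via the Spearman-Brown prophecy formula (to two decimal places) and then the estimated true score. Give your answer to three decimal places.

89.706

Spearman-Brown: ρ = 2r/(1 + r) = 2(0.81)/(1 + 0.81) = 1.620/1.81 = 0.8950 → 0.90
T̂ = ρX + (1 − ρ)μ
  = 0.90 × 93 + 0.10 × 60.06
  = 83.70 + 6.0060
  = 89.7060
  ≈ 89.706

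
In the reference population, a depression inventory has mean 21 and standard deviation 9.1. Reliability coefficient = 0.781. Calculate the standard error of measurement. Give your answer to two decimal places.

SEM = SD · √(1 − ρ) = 9.1 × √0.219 = 9.1 × 0.4680 = 4.259

4.26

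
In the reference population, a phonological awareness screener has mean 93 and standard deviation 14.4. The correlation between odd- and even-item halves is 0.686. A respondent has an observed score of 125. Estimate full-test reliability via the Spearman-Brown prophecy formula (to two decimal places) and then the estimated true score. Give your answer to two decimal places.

118.92

Spearman-Brown: ρ = 2r/(1 + r) = 2(0.686)/(1 + 0.686) = 1.3720/1.686 = 0.8138 → 0.81
T̂ = ρX + (1 − ρ)μ
  = 0.81 × 125 + 0.19 × 93
  = 101.25 + 17.67
  = 118.920
  ≈ 118.92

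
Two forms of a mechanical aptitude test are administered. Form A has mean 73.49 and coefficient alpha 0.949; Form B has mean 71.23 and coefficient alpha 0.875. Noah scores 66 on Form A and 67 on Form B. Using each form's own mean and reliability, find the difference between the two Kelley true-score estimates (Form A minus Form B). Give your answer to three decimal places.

-1.147

T̂_A = 0.949(66) + 0.051(73.49) = 66.38199
T̂_B = 0.875(67) + 0.125(71.23) = 67.52875
T̂_A − T̂_B = -1.14676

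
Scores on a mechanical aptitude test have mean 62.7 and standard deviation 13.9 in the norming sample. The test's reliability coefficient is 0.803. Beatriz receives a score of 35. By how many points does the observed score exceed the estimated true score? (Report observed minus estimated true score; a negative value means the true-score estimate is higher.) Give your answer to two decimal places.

T̂ = ρX + (1 − ρ)μ
  = 0.803 × 35 + 0.197 × 62.7
  = 28.105 + 12.3519
  = 40.4569
  ≈ 40.457
X − T̂ = 35 − 40.457 = -5.457 → -5.46

-5.46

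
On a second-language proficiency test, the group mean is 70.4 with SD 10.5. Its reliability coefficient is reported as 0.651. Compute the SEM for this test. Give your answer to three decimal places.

6.203

SEM = SD · √(1 − ρ) = 10.5 × √0.349 = 10.5 × 0.5908 = 6.2030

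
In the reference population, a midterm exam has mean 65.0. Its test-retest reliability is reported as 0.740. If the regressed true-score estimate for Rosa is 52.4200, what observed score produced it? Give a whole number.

48

T̂ = ρX + (1 − ρ)μ  ⇒  X = (T̂ − (1 − ρ)μ) / ρ
X = (52.4200 − 0.260 × 65.0) / 0.740 = (52.4200 − 16.9000) / 0.740 = 35.5200 / 0.740 = 48.00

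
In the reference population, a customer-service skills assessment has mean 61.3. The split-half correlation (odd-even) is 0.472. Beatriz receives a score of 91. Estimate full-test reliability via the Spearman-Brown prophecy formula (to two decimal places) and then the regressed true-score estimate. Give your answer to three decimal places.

80.308

Spearman-Brown: ρ = 2r/(1 + r) = 2(0.472)/(1 + 0.472) = 0.9440/1.472 = 0.6413 → 0.64
T̂ = ρX + (1 − ρ)μ
  = 0.64 × 91 + 0.36 × 61.3
  = 58.24 + 22.068
  = 80.3080
  ≈ 80.308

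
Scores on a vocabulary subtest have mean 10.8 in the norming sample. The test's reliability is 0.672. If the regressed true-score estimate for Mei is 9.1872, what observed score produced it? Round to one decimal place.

T̂ = ρX + (1 − ρ)μ  ⇒  X = (T̂ − (1 − ρ)μ) / ρ
X = (9.1872 − 0.328 × 10.8) / 0.672 = (9.1872 − 3.5424) / 0.672 = 5.6448 / 0.672 = 8.400

8.4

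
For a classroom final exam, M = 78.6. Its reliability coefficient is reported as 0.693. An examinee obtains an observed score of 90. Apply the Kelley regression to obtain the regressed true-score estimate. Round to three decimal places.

Weight the observed score by reliability and the mean by (1 − reliability): T̂ = 0.693·90 + 0.307·78.6 = 62.370 + 24.1302 = 86.5002.

86.500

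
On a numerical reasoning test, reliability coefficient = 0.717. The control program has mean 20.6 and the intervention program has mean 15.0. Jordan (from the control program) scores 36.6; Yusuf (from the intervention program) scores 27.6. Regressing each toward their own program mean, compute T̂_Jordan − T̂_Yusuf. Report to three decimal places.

8.038

T̂_Jordan = 0.717(36.6) + 0.283(20.6) = 32.07200
T̂_Yusuf = 0.717(27.6) + 0.283(15.0) = 24.03420
Difference = 32.07200 − 24.03420 = 8.03780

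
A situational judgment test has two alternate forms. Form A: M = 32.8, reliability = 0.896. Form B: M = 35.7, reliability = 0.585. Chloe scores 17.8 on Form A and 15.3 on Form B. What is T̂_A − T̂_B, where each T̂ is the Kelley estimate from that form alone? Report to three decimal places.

T̂_A = 0.896(17.8) + 0.104(32.8) = 19.36000
T̂_B = 0.585(15.3) + 0.415(35.7) = 23.76600
T̂_A − T̂_B = -4.40600

-4.406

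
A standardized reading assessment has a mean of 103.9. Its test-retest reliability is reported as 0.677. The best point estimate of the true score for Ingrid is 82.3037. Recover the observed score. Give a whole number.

T̂ = ρX + (1 − ρ)μ  ⇒  X = (T̂ − (1 − ρ)μ) / ρ
X = (82.3037 − 0.323 × 103.9) / 0.677 = (82.3037 − 33.5597) / 0.677 = 48.7440 / 0.677 = 72.00

72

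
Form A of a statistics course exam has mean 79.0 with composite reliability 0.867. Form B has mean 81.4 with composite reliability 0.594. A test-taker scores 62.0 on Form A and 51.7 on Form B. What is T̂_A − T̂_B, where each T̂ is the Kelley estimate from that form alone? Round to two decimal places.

T̂_A = 0.867(62.0) + 0.133(79.0) = 64.2610
T̂_B = 0.594(51.7) + 0.406(81.4) = 63.7582
T̂_A − T̂_B = 0.5028

0.50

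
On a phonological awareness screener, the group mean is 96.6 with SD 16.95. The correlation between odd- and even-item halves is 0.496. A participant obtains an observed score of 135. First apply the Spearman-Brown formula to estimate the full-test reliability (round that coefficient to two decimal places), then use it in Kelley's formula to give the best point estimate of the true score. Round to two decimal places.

Spearman-Brown: ρ = 2r/(1 + r) = 2(0.496)/(1 + 0.496) = 0.9920/1.496 = 0.6631 → 0.66
T̂ = ρX + (1 − ρ)μ
  = 0.66 × 135 + 0.34 × 96.6
  = 89.10 + 32.844
  = 121.944
  ≈ 121.94

121.94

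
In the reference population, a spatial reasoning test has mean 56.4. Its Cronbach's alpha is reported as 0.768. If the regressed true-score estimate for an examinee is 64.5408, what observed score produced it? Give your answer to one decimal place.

T̂ = ρX + (1 − ρ)μ  ⇒  X = (T̂ − (1 − ρ)μ) / ρ
X = (64.5408 − 0.232 × 56.4) / 0.768 = (64.5408 − 13.0848) / 0.768 = 51.4560 / 0.768 = 67.000

67.0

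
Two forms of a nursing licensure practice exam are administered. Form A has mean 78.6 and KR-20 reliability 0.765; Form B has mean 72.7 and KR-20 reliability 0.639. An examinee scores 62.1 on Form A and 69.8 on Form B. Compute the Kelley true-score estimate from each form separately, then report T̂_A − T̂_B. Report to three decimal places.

-4.869

T̂_A = 0.765(62.1) + 0.235(78.6) = 65.97750
T̂_B = 0.639(69.8) + 0.361(72.7) = 70.84690
T̂_A − T̂_B = -4.86940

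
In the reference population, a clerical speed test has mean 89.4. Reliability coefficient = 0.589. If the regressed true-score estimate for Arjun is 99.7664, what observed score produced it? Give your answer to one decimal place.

T̂ = ρX + (1 − ρ)μ  ⇒  X = (T̂ − (1 − ρ)μ) / ρ
X = (99.7664 − 0.411 × 89.4) / 0.589 = (99.7664 − 36.7434) / 0.589 = 63.0230 / 0.589 = 107.000

107.0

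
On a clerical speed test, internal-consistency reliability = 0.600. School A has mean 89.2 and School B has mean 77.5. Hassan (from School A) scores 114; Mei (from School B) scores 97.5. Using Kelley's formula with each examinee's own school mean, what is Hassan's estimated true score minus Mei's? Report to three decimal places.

T̂_Hassan = 0.600(114) + 0.400(89.2) = 104.08000
T̂_Mei = 0.600(97.5) + 0.400(77.5) = 89.50000
Difference = 104.08000 − 89.50000 = 14.58000

14.580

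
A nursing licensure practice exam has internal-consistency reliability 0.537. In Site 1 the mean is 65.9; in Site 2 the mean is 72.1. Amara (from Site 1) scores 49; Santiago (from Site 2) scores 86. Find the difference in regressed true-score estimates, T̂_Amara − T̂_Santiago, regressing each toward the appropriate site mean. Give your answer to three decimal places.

T̂_Amara = 0.537(49) + 0.463(65.9) = 56.82470
T̂_Santiago = 0.537(86) + 0.463(72.1) = 79.56430
Difference = 56.82470 − 79.56430 = -22.73960

-22.740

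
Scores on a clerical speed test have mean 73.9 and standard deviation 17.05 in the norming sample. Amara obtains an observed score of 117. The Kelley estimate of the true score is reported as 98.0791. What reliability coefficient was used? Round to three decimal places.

T̂ = ρX + (1 − ρ)μ  ⇒  T̂ − μ = ρ(X − μ)
ρ = (T̂ − μ)/(X − μ) = (98.0791 − 73.9) / (117 − 73.9) = 24.1791 / 43.1 = 0.56100

0.561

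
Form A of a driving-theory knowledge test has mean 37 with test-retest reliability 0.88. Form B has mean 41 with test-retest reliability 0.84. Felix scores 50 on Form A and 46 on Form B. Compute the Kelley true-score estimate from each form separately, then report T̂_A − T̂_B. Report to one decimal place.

T̂_A = 0.88(50) + 0.12(37) = 48.440
T̂_B = 0.84(46) + 0.16(41) = 45.200
T̂_A − T̂_B = 3.240

3.2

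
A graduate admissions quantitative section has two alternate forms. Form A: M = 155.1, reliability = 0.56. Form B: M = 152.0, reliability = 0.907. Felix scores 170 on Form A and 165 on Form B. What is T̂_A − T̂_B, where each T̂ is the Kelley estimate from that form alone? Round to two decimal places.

T̂_A = 0.56(170) + 0.44(155.1) = 163.4440
T̂_B = 0.907(165) + 0.093(152.0) = 163.7910
T̂_A − T̂_B = -0.3470

-0.35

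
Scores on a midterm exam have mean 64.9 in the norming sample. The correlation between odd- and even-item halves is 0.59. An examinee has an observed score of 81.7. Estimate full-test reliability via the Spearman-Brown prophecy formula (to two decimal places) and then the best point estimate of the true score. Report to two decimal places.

Spearman-Brown: ρ = 2r/(1 + r) = 2(0.59)/(1 + 0.59) = 1.180/1.59 = 0.7421 → 0.74
T̂ = 0.74(81.7) + 0.26(64.9) = 60.458 + 16.874 = 77.332 → 77.33

77.33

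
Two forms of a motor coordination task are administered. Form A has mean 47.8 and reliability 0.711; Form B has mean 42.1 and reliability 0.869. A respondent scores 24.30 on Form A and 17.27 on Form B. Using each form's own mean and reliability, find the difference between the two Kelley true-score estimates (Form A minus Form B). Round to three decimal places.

T̂_A = 0.711(24.30) + 0.289(47.8) = 31.09150
T̂_B = 0.869(17.27) + 0.131(42.1) = 20.52273
T̂_A − T̂_B = 10.56877

10.569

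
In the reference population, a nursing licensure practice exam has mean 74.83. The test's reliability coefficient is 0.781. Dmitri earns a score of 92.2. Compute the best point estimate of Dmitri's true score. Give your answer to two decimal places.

Kelley's formula gives T̂ = 0.781·92.2 + 0.219·74.83 = 72.0082 + 16.38777 = 88.396.

88.40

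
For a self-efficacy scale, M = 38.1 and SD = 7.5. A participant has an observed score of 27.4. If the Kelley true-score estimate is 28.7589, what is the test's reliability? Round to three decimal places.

0.873

T̂ = ρX + (1 − ρ)μ  ⇒  T̂ − μ = ρ(X − μ)
ρ = (T̂ − μ)/(X − μ) = (28.7589 − 38.1) / (27.4 − 38.1) = -9.3411 / -10.7 = 0.87300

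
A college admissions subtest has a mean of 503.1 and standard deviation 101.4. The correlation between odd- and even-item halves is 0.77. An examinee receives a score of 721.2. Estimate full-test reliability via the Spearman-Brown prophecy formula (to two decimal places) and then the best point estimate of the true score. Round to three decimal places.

Spearman-Brown: ρ = 2r/(1 + r) = 2(0.77)/(1 + 0.77) = 1.540/1.77 = 0.8701 → 0.87
T̂ = ρX + (1 − ρ)μ
  = 0.87 × 721.2 + 0.13 × 503.1
  = 627.444 + 65.403
  = 692.8470
  ≈ 692.847

692.847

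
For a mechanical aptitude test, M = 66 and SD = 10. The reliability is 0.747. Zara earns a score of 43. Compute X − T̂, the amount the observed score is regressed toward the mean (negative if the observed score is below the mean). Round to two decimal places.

-5.82

Weight the observed score by reliability and the mean by (1 − reliability): T̂ = 0.747·43 + 0.253·66 = 32.121 + 16.698 = 48.8190.
X − T̂ = 43 − 48.819 = -5.819 → -5.82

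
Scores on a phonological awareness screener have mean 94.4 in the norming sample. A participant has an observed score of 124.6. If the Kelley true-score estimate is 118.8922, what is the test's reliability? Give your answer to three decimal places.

T̂ = ρX + (1 − ρ)μ  ⇒  T̂ − μ = ρ(X − μ)
ρ = (T̂ − μ)/(X − μ) = (118.8922 − 94.4) / (124.6 − 94.4) = 24.4922 / 30.2 = 0.81100

0.811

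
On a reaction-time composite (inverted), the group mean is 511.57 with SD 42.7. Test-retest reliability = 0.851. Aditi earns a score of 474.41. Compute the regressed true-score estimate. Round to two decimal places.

T̂ = 0.851(474.41) + 0.149(511.57) = 403.72291 + 76.22393 = 479.947 → 479.95

479.95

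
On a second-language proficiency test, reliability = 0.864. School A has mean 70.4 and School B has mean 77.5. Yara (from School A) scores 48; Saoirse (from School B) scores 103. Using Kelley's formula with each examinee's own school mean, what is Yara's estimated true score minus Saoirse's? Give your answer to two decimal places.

-48.49

T̂_Yara = 0.864(48) + 0.136(70.4) = 51.0464
T̂_Saoirse = 0.864(103) + 0.136(77.5) = 99.5320
Difference = 51.0464 − 99.5320 = -48.4856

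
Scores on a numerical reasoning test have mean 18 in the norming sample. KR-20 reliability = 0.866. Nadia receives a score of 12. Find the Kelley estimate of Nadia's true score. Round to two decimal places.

12.80

T̂ = ρX + (1 − ρ)μ
  = 0.866 × 12 + 0.134 × 18
  = 10.392 + 2.412
  = 12.804
  ≈ 12.80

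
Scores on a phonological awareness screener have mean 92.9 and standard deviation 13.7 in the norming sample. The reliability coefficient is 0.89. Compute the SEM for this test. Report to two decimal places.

SEM = SD · √(1 − ρ) = 13.7 × √0.11 = 13.7 × 0.3317 = 4.544

4.54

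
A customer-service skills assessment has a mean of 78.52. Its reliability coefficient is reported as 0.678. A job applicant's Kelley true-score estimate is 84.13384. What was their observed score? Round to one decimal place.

86.8

T̂ = ρX + (1 − ρ)μ  ⇒  X = (T̂ − (1 − ρ)μ) / ρ
X = (84.13384 − 0.322 × 78.52) / 0.678 = (84.13384 − 25.28344) / 0.678 = 58.85040 / 0.678 = 86.800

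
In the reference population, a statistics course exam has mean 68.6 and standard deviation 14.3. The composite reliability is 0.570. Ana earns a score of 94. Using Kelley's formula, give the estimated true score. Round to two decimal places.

83.08

T̂ = ρX + (1 − ρ)μ
  = 0.570 × 94 + 0.430 × 68.6
  = 53.580 + 29.4980
  = 83.078
  ≈ 83.08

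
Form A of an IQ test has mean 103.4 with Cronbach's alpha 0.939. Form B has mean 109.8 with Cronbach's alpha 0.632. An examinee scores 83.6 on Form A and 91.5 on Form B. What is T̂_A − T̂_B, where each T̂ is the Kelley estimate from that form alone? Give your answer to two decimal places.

-13.43

T̂_A = 0.939(83.6) + 0.061(103.4) = 84.8078
T̂_B = 0.632(91.5) + 0.368(109.8) = 98.2344
T̂_A − T̂_B = -13.4266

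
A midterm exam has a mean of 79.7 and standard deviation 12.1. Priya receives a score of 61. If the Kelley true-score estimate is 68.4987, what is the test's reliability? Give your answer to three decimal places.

0.599

T̂ = ρX + (1 − ρ)μ  ⇒  T̂ − μ = ρ(X − μ)
ρ = (T̂ − μ)/(X − μ) = (68.4987 − 79.7) / (61 − 79.7) = -11.2013 / -18.7 = 0.59900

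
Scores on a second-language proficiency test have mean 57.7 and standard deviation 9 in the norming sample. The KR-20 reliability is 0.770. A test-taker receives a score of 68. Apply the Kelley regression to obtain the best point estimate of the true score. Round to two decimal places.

65.63

T̂ = 0.770(68) + 0.230(57.7) = 52.360 + 13.2710 = 65.631 → 65.63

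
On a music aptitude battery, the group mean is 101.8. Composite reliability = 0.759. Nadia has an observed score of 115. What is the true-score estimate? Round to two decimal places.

111.82

Weight the observed score by reliability and the mean by (1 − reliability): T̂ = 0.759·115 + 0.241·101.8 = 87.285 + 24.5338 = 111.819.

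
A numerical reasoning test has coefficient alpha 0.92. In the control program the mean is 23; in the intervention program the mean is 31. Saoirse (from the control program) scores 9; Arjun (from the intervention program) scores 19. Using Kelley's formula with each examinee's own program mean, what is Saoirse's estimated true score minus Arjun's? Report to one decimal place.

T̂_Saoirse = 0.92(9) + 0.08(23) = 10.120
T̂_Arjun = 0.92(19) + 0.08(31) = 19.960
Difference = 10.120 − 19.960 = -9.840

-9.8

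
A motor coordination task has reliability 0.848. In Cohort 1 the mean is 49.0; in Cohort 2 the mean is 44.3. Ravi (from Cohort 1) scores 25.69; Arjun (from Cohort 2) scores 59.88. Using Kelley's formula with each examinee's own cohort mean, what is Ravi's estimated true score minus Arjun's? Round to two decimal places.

T̂_Ravi = 0.848(25.69) + 0.152(49.0) = 29.2331
T̂_Arjun = 0.848(59.88) + 0.152(44.3) = 57.5118
Difference = 29.2331 − 57.5118 = -28.2787

-28.28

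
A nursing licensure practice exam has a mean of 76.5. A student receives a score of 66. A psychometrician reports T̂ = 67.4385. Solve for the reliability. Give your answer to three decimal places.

0.863

T̂ = ρX + (1 − ρ)μ  ⇒  T̂ − μ = ρ(X − μ)
ρ = (T̂ − μ)/(X − μ) = (67.4385 − 76.5) / (66 − 76.5) = -9.0615 / -10.5 = 0.86300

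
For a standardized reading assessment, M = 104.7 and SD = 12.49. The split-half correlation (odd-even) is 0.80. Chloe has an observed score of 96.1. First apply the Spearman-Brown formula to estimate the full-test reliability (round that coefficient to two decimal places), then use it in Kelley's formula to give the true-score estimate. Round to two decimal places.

97.05

Spearman-Brown: ρ = 2r/(1 + r) = 2(0.80)/(1 + 0.80) = 1.600/1.80 = 0.8889 → 0.89
T̂ = 0.89(96.1) + 0.11(104.7) = 85.529 + 11.517 = 97.046 → 97.05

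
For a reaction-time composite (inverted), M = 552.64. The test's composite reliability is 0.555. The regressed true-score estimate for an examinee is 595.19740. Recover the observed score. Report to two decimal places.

T̂ = ρX + (1 − ρ)μ  ⇒  X = (T̂ − (1 − ρ)μ) / ρ
X = (595.19740 − 0.445 × 552.64) / 0.555 = (595.19740 − 245.92480) / 0.555 = 349.27260 / 0.555 = 629.3200

629.32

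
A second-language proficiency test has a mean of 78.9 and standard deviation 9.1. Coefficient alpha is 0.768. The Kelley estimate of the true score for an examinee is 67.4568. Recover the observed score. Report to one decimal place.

T̂ = ρX + (1 − ρ)μ  ⇒  X = (T̂ − (1 − ρ)μ) / ρ
X = (67.4568 − 0.232 × 78.9) / 0.768 = (67.4568 − 18.3048) / 0.768 = 49.1520 / 0.768 = 64.000

64.0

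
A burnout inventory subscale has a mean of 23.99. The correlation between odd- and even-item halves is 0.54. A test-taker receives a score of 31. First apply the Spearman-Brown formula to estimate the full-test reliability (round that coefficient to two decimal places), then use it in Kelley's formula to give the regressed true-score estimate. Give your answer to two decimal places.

Spearman-Brown: ρ = 2r/(1 + r) = 2(0.54)/(1 + 0.54) = 1.080/1.54 = 0.7013 → 0.70
T̂ = ρX + (1 − ρ)μ
  = 0.70 × 31 + 0.30 × 23.99
  = 21.70 + 7.1970
  = 28.897
  ≈ 28.90

28.90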